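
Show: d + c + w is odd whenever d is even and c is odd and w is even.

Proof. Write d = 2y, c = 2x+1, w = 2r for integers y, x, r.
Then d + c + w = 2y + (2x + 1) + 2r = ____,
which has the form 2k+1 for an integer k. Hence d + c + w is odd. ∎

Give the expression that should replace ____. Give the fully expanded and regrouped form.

2(r + x + y) + 1

2y + (2x + 1) + 2r = 2r + 2x + 2y + 1
= 2(r + x + y) + 1.
Since r + x + y is an integer, the sum is of the form 2k+1 for an integer k.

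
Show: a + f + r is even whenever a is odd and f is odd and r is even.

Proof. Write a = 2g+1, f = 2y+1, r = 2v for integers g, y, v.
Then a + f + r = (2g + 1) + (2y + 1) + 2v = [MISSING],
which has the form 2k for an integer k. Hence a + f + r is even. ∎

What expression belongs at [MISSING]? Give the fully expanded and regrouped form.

2(g + v + y + 1)

(2g + 1) + (2y + 1) + 2v = 2g + 2v + 2y + 2
= 2(g + v + y + 1).
Since g + v + y + 1 is an integer, the sum is of the form 2k for an integer k.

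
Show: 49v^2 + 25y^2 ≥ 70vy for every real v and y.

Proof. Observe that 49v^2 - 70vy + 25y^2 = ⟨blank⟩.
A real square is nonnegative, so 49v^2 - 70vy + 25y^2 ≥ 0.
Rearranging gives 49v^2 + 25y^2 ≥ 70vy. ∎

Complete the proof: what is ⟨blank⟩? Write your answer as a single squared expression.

The leading and trailing coefficients are 7^2 and 5^2, and 70 = 2·7·5, so the trinomial is (7v - 5y)^2.
Hence 49v^2 - 70vy + 25y^2 ≥ 0.

(7v - 5y)^2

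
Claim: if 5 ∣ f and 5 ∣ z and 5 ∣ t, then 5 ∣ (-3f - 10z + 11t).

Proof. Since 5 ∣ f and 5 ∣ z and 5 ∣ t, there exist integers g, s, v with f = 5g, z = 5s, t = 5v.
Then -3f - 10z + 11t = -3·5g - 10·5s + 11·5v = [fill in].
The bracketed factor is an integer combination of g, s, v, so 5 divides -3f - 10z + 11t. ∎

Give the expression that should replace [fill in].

5(-3g - 10s + 11v)

Pull the common 5 out of every term: -3·5g - 10·5s + 11·5v = 5(-3g - 10s + 11v).
-3g - 10s + 11v is an integer, which exhibits the divisibility.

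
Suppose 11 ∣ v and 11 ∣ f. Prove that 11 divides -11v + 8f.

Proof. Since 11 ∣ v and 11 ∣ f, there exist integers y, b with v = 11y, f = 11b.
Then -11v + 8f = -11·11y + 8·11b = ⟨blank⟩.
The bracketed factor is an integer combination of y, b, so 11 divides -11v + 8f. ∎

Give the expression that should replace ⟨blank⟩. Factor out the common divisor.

Pull the common 11 out of every term: -11·11y + 8·11b = 11(8b - 11y).
8b - 11y is an integer, which exhibits the divisibility.

11(8b - 11y)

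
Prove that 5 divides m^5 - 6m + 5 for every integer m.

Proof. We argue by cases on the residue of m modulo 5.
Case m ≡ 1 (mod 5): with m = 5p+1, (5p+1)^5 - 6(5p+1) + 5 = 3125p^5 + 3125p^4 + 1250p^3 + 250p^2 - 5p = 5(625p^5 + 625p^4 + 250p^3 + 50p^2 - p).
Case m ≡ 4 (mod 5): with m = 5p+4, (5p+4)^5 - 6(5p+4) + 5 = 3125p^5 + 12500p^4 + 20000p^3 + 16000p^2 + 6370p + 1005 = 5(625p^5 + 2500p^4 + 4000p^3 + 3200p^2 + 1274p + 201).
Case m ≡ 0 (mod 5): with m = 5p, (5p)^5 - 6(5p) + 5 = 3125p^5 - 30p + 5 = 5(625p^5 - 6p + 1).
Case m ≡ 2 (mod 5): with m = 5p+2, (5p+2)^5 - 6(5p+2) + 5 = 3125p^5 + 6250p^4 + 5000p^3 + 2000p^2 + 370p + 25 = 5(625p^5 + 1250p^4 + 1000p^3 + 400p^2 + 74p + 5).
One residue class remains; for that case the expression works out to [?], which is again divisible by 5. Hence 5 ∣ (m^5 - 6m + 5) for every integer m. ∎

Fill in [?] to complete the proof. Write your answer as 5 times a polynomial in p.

5(625p^5 + 1875p^4 + 2250p^3 + 1350p^2 + 399p + 46)

Only m ≡ 3 (mod 5) is unaccounted for. Put m = 5p+3:
(5p+3)^5 - 6(5p+3) + 5 expands to 3125p^5 + 9375p^4 + 11250p^3 + 6750p^2 + 1995p + 230,
and factoring out 5 leaves 5(625p^5 + 1875p^4 + 2250p^3 + 1350p^2 + 399p + 46).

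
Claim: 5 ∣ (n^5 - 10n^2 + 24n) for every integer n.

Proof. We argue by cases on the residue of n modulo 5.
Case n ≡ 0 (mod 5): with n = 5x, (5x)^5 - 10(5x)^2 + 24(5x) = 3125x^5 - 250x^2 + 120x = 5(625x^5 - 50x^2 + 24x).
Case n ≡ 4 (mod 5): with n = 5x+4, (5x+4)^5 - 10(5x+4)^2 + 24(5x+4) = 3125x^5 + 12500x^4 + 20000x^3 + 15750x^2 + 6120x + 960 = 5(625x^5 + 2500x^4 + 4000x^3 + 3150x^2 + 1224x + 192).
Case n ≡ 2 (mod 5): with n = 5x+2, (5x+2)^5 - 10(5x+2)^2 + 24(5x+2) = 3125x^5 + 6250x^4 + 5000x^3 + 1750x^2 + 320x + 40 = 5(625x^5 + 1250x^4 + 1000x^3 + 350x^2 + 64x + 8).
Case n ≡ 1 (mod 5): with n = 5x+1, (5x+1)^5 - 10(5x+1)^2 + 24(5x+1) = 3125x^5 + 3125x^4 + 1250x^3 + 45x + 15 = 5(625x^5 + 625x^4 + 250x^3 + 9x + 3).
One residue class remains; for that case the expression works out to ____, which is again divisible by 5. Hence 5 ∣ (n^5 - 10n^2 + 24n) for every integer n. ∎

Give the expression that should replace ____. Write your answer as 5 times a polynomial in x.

The residues treated are {0, 4, 2, 1}, so the missing case is n ≡ 3 (mod 5); write n = 5x+3.
Then (5x+3)^5 - 10(5x+3)^2 + 24(5x+3) = 3125x^5 + 9375x^4 + 11250x^3 + 6500x^2 + 1845x + 225 = 5(625x^5 + 1875x^4 + 2250x^3 + 1300x^2 + 369x + 45).

5(625x^5 + 1875x^4 + 2250x^3 + 1300x^2 + 369x + 45)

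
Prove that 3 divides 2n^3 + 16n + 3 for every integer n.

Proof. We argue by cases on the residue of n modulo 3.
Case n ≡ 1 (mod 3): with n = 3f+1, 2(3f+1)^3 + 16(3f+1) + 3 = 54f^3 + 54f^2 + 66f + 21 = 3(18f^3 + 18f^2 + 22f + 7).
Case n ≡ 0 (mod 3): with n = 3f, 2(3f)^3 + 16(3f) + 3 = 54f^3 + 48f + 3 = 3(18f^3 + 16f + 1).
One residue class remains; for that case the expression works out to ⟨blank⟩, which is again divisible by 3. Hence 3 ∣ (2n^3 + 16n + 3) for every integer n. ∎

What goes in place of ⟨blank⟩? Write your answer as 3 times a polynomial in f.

The residues treated are {1, 0}, so the missing case is n ≡ 2 (mod 3); write n = 3f+2.
Then 2(3f+2)^3 + 16(3f+2) + 3 = 54f^3 + 108f^2 + 120f + 51 = 3(18f^3 + 36f^2 + 40f + 17).

3(18f^3 + 36f^2 + 40f + 17)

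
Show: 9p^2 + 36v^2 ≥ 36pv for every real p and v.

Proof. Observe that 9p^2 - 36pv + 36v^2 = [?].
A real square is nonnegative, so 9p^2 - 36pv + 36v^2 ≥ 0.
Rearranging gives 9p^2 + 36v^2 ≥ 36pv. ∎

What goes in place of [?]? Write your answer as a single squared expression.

(3p - 6v)^2

9p^2 - 36pv + 36v^2 is a perfect-square trinomial: the outer terms are (3p)^2 and (6v)^2, and the cross term is -2·3p·6v.
So 9p^2 - 36pv + 36v^2 = (3p - 6v)^2 ≥ 0.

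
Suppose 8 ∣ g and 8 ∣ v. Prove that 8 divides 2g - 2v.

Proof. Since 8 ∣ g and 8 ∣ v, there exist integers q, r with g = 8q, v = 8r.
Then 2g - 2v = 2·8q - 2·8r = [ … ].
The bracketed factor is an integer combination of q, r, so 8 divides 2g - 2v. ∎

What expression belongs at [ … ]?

Each term has a factor of 8: 2·8q - 2·8r = 8·(2q - 2r).
Since 2q - 2r is an integer, 8 ∣ (2g - 2v).

8(2q - 2r)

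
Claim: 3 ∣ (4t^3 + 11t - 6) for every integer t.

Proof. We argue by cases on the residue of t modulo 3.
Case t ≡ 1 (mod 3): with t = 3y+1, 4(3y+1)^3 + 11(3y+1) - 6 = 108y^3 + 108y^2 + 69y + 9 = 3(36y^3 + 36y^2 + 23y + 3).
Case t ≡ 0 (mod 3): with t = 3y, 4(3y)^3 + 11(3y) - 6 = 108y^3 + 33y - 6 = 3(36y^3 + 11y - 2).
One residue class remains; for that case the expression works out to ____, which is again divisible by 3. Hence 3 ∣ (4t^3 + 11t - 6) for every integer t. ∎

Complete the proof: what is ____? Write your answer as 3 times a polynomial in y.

Only t ≡ 2 (mod 3) is unaccounted for. Put t = 3y+2:
4(3y+2)^3 + 11(3y+2) - 6 expands to 108y^3 + 216y^2 + 177y + 48,
and factoring out 3 leaves 3(36y^3 + 72y^2 + 59y + 16).

3(36y^3 + 72y^2 + 59y + 16)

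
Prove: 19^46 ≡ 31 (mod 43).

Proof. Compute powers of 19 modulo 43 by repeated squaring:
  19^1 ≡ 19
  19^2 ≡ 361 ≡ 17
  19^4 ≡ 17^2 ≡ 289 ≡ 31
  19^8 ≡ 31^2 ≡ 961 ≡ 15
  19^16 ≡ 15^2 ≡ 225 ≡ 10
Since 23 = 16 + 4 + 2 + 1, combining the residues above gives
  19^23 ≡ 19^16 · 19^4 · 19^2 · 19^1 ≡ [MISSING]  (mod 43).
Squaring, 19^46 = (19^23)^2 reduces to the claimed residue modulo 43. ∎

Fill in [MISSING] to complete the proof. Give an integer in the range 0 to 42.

Multiply the listed residues: 10 · 31 · 17 · 19 = 310 → 5270 → 100130.
Reducing modulo 43: 100130 = 2328·43 + 26, so 19^23 ≡ 26.

26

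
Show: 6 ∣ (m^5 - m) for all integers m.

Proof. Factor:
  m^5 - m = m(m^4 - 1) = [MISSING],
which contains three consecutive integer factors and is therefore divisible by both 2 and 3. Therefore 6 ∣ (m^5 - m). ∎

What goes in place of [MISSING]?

m^4 - 1 = (m^2 - 1)(m^2 + 1), and m^2 - 1 = (m-1)(m+1).
So m(m^4 - 1) = (m - 1)m(m + 1)(m^2 + 1).

(m - 1)m(m + 1)(m^2 + 1)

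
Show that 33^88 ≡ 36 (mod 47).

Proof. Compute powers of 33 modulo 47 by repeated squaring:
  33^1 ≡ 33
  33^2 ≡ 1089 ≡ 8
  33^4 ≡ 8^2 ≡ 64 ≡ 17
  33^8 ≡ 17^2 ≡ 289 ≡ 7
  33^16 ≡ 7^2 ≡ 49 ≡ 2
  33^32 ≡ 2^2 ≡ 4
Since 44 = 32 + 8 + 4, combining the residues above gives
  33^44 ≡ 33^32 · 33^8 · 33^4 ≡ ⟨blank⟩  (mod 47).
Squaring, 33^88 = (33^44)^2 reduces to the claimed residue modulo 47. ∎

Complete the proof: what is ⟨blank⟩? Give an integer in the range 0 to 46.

33^32 · 33^8 · 33^4 ≡ 4 · 7 · 17 = 476.
476 mod 47 = 6, so 33^44 ≡ 6 (mod 47).

6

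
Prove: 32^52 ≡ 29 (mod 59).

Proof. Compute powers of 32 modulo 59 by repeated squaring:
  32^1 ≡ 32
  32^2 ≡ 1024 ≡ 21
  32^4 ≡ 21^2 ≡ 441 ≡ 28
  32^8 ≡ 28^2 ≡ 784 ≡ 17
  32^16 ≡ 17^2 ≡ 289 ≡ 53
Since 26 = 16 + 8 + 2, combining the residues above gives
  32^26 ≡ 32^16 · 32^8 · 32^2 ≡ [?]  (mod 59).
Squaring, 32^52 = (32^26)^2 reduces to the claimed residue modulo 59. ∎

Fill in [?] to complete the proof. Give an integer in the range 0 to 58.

41

32^16 · 32^8 · 32^2 ≡ 53 · 17 · 21 = 18921.
18921 mod 59 = 41, so 32^26 ≡ 41 (mod 59).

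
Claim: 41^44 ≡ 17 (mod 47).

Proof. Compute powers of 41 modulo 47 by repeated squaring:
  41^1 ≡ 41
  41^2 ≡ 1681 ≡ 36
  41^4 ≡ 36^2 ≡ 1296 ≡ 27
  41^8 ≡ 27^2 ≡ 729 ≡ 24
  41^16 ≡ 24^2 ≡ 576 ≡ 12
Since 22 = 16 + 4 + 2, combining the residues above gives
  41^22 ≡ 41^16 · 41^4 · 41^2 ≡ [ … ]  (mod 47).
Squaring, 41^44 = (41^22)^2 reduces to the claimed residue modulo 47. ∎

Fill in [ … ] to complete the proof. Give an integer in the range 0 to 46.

8

Multiply the listed residues: 12 · 27 · 36 = 324 → 11664.
Reducing modulo 47: 11664 = 248·47 + 8, so 41^22 ≡ 8.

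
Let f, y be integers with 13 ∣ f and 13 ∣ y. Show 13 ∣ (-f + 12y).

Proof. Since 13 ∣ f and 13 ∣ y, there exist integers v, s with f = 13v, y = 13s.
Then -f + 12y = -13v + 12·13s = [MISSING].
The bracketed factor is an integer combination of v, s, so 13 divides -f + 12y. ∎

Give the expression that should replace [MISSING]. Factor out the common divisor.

13(12s - v)

Each term has a factor of 13: -13v + 12·13s = 13·(12s - v).
Since 12s - v is an integer, 13 ∣ (-f + 12y).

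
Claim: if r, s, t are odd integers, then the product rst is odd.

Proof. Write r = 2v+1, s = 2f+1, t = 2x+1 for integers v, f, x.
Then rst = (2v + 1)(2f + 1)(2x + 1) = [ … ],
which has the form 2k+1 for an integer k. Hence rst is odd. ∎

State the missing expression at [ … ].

2(4fvx + 2fv + 2fx + f + 2vx + v + x) + 1

Expanding: (2v + 1)(2f + 1)(2x + 1) = 8fvx + 4fv + 4fx + 2f + 4vx + 2v + 2x + 1.
Every term except the constant is even, so this is 2(4fvx + 2fv + 2fx + f + 2vx + v + x) + 1,
and 4fvx + 2fv + 2fx + f + 2vx + v + x ∈ ℤ gives the required form.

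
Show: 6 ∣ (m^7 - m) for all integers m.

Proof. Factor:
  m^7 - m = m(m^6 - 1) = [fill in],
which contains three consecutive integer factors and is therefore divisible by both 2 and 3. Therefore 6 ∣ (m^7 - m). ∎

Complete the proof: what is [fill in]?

(m - 1)m(m + 1)(m^4 + m^2 + 1)

m^6 - 1 = (m^2 - 1)(m^4 + m^2 + 1), and m^2 - 1 = (m-1)(m+1).
So m(m^6 - 1) = (m - 1)m(m + 1)(m^4 + m^2 + 1).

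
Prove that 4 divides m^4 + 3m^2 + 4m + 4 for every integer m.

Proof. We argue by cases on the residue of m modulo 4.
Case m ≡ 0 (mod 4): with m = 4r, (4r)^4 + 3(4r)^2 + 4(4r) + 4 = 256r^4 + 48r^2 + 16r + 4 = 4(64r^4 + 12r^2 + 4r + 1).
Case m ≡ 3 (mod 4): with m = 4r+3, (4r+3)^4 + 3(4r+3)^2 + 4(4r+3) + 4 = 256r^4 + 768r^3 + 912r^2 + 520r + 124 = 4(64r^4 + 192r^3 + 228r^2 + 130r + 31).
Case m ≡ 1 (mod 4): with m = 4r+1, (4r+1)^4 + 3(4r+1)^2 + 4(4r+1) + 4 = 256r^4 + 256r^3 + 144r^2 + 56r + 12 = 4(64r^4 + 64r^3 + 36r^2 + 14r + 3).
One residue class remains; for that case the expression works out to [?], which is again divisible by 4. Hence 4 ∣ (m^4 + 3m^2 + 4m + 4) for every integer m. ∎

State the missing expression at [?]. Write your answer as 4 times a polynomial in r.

4(64r^4 + 128r^3 + 108r^2 + 48r + 10)

The residues treated are {0, 3, 1}, so the missing case is m ≡ 2 (mod 4); write m = 4r+2.
Then (4r+2)^4 + 3(4r+2)^2 + 4(4r+2) + 4 = 256r^4 + 512r^3 + 432r^2 + 192r + 40 = 4(64r^4 + 128r^3 + 108r^2 + 48r + 10).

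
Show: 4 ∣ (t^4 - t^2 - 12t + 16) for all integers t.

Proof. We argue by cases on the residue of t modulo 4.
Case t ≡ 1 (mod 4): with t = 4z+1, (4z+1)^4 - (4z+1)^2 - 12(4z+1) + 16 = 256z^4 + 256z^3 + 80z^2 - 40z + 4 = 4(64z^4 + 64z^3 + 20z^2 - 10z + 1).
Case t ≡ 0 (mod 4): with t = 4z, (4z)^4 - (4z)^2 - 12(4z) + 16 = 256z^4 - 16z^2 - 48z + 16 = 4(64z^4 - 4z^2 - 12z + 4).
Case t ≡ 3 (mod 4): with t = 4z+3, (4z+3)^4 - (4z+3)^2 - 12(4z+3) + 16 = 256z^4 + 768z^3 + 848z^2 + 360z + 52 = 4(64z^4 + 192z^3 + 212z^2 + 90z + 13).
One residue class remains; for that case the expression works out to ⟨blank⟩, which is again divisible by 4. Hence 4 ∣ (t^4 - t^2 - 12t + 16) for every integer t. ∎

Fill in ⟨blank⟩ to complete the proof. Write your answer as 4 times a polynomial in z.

Only t ≡ 2 (mod 4) is unaccounted for. Put t = 4z+2:
(4z+2)^4 - (4z+2)^2 - 12(4z+2) + 16 expands to 256z^4 + 512z^3 + 368z^2 + 64z + 4,
and factoring out 4 leaves 4(64z^4 + 128z^3 + 92z^2 + 16z + 1).

4(64z^4 + 128z^3 + 92z^2 + 16z + 1)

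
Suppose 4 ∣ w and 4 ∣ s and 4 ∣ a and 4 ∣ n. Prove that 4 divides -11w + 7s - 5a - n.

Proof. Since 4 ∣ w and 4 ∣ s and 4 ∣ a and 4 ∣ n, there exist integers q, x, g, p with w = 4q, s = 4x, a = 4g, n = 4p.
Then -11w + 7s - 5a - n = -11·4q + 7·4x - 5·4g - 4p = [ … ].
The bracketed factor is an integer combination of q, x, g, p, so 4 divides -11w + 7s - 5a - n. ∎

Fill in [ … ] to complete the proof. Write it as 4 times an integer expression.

4(-5g - p - 11q + 7x)

Each term has a factor of 4: -11·4q + 7·4x - 5·4g - 4p = 4·(-5g - p - 11q + 7x).
Since -5g - p - 11q + 7x is an integer, 4 ∣ (-11w + 7s - 5a - n).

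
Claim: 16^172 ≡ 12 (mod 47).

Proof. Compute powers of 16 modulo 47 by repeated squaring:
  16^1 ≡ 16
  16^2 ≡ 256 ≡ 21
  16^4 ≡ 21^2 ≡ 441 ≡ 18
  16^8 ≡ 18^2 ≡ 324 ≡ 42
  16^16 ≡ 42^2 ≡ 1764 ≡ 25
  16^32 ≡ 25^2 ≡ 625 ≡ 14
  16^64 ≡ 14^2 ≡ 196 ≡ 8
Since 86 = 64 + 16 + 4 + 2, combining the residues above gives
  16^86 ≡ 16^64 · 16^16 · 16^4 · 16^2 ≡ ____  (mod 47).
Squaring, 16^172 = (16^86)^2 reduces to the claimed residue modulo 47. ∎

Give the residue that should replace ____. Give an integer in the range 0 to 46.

24

16^64 · 16^16 · 16^4 · 16^2 ≡ 8 · 25 · 18 · 21 = 75600.
75600 mod 47 = 24, so 16^86 ≡ 24 (mod 47).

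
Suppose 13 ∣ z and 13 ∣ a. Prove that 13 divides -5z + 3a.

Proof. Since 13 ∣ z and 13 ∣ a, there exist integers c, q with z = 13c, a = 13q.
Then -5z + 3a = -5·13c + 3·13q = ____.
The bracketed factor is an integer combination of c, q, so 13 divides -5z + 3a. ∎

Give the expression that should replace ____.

Each term has a factor of 13: -5·13c + 3·13q = 13·(-5c + 3q).
Since -5c + 3q is an integer, 13 ∣ (-5z + 3a).

13(-5c + 3q)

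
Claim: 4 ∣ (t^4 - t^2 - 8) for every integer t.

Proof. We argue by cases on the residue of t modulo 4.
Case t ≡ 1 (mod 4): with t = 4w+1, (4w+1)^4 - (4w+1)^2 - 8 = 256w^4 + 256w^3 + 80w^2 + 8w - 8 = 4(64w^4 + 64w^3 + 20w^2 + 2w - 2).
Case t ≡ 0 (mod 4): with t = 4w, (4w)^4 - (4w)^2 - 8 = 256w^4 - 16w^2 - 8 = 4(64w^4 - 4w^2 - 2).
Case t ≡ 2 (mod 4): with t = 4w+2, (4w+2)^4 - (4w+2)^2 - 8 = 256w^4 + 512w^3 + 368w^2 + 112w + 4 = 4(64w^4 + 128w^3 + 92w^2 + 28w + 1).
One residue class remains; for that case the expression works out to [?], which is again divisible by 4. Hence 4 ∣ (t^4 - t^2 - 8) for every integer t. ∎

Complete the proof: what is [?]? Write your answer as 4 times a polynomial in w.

4(64w^4 + 192w^3 + 212w^2 + 102w + 16)

The residues treated are {1, 0, 2}, so the missing case is t ≡ 3 (mod 4); write t = 4w+3.
Then (4w+3)^4 - (4w+3)^2 - 8 = 256w^4 + 768w^3 + 848w^2 + 408w + 64 = 4(64w^4 + 192w^3 + 212w^2 + 102w + 16).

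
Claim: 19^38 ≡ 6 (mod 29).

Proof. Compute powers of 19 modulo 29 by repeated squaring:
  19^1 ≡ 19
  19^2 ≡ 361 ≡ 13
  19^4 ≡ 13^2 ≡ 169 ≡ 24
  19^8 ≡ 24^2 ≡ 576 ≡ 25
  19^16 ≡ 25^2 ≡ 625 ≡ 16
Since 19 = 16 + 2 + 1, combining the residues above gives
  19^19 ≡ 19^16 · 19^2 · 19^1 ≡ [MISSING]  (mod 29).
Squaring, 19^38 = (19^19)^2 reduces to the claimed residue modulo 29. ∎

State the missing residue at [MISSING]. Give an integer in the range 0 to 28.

8

Multiply the listed residues: 16 · 13 · 19 = 208 → 3952.
Reducing modulo 29: 3952 = 136·29 + 8, so 19^19 ≡ 8.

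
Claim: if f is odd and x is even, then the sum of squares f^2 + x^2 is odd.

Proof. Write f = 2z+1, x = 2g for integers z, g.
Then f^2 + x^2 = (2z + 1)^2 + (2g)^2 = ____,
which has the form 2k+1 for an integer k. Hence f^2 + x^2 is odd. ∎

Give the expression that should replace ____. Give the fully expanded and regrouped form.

2(2g^2 + 2z^2 + 2z) + 1

(2z + 1)^2 + (2g)^2 = 4g^2 + 4z^2 + 4z + 1
= 2(2g^2 + 2z^2 + 2z) + 1.
Since 2g^2 + 2z^2 + 2z is an integer, the sum of squares is of the form 2k+1 for an integer k.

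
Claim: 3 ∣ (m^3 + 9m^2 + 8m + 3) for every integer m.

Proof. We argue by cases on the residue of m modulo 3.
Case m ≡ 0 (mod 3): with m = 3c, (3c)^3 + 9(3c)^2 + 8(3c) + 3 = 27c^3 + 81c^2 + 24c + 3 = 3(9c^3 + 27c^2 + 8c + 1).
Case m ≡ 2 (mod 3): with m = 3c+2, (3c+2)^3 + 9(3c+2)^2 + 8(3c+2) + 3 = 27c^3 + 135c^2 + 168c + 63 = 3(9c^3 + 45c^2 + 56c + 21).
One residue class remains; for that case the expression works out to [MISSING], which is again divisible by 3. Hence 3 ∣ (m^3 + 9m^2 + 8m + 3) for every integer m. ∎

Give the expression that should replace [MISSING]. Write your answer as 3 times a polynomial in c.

3(9c^3 + 36c^2 + 29c + 7)

Only m ≡ 1 (mod 3) is unaccounted for. Put m = 3c+1:
(3c+1)^3 + 9(3c+1)^2 + 8(3c+1) + 3 expands to 27c^3 + 108c^2 + 87c + 21,
and factoring out 3 leaves 3(9c^3 + 36c^2 + 29c + 7).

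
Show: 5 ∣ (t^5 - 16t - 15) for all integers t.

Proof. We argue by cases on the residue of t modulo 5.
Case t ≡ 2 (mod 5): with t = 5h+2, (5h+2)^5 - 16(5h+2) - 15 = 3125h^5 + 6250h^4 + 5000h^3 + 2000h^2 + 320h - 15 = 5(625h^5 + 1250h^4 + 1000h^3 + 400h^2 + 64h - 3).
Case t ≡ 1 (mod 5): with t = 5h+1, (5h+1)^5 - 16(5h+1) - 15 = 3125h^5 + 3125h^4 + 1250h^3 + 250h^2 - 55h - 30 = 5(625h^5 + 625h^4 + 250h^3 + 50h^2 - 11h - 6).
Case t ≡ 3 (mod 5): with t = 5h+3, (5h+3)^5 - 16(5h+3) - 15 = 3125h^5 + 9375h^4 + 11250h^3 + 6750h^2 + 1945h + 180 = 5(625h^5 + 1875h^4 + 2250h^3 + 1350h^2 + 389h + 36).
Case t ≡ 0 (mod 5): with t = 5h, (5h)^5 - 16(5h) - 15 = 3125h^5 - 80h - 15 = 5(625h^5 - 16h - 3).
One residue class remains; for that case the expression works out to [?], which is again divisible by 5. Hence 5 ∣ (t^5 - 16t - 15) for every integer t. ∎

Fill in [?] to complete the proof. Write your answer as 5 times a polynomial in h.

5(625h^5 + 2500h^4 + 4000h^3 + 3200h^2 + 1264h + 189)

The residues treated are {2, 1, 3, 0}, so the missing case is t ≡ 4 (mod 5); write t = 5h+4.
Then (5h+4)^5 - 16(5h+4) - 15 = 3125h^5 + 12500h^4 + 20000h^3 + 16000h^2 + 6320h + 945 = 5(625h^5 + 2500h^4 + 4000h^3 + 3200h^2 + 1264h + 189).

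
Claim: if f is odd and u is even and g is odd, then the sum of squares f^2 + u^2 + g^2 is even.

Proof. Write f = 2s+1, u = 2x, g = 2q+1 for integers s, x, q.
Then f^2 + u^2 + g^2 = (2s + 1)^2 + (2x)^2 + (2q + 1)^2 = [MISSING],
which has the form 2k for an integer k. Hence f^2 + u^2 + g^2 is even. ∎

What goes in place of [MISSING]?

Expanding: (2s + 1)^2 + (2x)^2 + (2q + 1)^2 = 4q^2 + 4q + 4s^2 + 4s + 4x^2 + 2.
Every term is even; pulling out the factor of 2 gives 2(2q^2 + 2q + 2s^2 + 2s + 2x^2 + 1).

2(2q^2 + 2q + 2s^2 + 2s + 2x^2 + 1)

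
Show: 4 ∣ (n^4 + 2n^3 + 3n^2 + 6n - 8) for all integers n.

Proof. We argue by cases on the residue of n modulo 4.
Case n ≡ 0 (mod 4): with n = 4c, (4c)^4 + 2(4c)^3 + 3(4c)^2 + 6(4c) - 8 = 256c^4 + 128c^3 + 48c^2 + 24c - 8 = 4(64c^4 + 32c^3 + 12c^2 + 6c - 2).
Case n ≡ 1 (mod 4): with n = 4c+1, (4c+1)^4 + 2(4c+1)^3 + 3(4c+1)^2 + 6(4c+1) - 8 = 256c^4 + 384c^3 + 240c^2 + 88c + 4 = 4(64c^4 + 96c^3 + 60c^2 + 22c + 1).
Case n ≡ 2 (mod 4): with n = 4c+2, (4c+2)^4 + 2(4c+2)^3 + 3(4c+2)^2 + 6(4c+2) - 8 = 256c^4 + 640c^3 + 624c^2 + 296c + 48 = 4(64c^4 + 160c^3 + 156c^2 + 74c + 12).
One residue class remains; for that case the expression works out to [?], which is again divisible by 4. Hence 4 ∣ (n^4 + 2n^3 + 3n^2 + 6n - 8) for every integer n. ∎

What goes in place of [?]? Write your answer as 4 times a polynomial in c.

4(64c^4 + 224c^3 + 300c^2 + 186c + 43)

The residues treated are {0, 1, 2}, so the missing case is n ≡ 3 (mod 4); write n = 4c+3.
Then (4c+3)^4 + 2(4c+3)^3 + 3(4c+3)^2 + 6(4c+3) - 8 = 256c^4 + 896c^3 + 1200c^2 + 744c + 172 = 4(64c^4 + 224c^3 + 300c^2 + 186c + 43).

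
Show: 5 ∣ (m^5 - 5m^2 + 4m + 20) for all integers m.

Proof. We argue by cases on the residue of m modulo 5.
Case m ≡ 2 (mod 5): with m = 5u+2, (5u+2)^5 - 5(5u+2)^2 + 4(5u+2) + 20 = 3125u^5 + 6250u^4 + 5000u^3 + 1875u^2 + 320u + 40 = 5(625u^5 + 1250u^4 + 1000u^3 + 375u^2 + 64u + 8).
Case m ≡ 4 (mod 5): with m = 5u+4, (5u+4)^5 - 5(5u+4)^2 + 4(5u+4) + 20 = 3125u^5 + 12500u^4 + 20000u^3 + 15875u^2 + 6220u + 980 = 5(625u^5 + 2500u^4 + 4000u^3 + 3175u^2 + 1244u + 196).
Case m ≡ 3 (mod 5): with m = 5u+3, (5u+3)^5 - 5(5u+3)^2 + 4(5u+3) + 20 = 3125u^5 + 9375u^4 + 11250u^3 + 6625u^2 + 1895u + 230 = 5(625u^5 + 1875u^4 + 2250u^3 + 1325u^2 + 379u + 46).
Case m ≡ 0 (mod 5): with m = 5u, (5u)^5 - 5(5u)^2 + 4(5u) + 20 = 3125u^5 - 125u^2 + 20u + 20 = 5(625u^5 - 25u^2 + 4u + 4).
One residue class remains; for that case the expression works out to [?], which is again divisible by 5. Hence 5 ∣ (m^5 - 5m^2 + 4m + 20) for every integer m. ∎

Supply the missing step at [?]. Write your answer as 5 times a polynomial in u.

The residues treated are {2, 4, 3, 0}, so the missing case is m ≡ 1 (mod 5); write m = 5u+1.
Then (5u+1)^5 - 5(5u+1)^2 + 4(5u+1) + 20 = 3125u^5 + 3125u^4 + 1250u^3 + 125u^2 - 5u + 20 = 5(625u^5 + 625u^4 + 250u^3 + 25u^2 - u + 4).

5(625u^5 + 625u^4 + 250u^3 + 25u^2 - u + 4)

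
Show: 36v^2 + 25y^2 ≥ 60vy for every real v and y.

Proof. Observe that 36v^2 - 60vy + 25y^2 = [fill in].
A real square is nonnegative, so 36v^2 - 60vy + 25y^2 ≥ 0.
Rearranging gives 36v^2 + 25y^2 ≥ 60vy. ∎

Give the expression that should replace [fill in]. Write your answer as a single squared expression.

36v^2 - 60vy + 25y^2 is a perfect-square trinomial: the outer terms are (6v)^2 and (5y)^2, and the cross term is -2·6v·5y.
So 36v^2 - 60vy + 25y^2 = (6v - 5y)^2 ≥ 0.

(6v - 5y)^2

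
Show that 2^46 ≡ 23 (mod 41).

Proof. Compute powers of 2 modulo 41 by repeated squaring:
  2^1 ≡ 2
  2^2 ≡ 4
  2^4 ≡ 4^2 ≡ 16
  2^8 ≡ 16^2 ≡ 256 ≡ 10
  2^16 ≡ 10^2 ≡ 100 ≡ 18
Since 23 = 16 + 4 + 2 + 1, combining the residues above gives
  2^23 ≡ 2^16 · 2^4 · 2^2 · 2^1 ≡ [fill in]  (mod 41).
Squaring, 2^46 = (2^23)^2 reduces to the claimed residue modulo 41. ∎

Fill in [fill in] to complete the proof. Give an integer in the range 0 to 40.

2^16 · 2^4 · 2^2 · 2^1 ≡ 18 · 16 · 4 · 2 = 2304.
2304 mod 41 = 8, so 2^23 ≡ 8 (mod 41).

8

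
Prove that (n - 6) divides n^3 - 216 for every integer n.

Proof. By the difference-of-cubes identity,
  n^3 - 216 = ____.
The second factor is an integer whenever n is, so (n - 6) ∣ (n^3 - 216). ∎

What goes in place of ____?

a^3 - b^3 = (a - b)(a^2 + ab + b^2). With a = n, b = 6:
n^3 - 216 = (n - 6)(n^2 + 6n + 36).

(n - 6)(n^2 + 6n + 36)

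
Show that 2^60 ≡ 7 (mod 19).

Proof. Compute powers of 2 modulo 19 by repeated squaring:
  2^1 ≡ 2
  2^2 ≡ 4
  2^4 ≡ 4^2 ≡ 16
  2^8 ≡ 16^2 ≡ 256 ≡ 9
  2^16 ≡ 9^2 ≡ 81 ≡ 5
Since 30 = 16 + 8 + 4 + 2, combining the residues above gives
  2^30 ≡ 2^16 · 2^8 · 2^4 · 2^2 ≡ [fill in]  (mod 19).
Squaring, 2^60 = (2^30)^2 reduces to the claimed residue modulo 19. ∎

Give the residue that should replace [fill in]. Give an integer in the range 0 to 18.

11

Multiply the listed residues: 5 · 9 · 16 · 4 = 45 → 720 → 2880.
Reducing modulo 19: 2880 = 151·19 + 11, so 2^30 ≡ 11.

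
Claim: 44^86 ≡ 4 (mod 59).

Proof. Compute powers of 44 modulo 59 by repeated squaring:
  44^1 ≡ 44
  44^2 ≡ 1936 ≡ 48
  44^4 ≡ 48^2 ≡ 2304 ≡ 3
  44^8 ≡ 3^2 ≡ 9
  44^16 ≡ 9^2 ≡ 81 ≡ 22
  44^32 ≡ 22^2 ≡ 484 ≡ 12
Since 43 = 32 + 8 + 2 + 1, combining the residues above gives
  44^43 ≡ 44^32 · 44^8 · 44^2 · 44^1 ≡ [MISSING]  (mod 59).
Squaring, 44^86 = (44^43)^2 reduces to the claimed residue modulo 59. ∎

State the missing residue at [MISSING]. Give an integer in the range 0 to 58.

2

44^32 · 44^8 · 44^2 · 44^1 ≡ 12 · 9 · 48 · 44 = 228096.
228096 mod 59 = 2, so 44^43 ≡ 2 (mod 59).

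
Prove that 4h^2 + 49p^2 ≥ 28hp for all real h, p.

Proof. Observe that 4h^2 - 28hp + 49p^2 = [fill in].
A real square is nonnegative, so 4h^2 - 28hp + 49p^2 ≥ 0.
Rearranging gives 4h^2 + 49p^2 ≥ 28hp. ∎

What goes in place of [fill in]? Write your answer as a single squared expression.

4h^2 - 28hp + 49p^2 is a perfect-square trinomial: the outer terms are (2h)^2 and (7p)^2, and the cross term is -2·2h·7p.
So 4h^2 - 28hp + 49p^2 = (2h - 7p)^2 ≥ 0.

(2h - 7p)^2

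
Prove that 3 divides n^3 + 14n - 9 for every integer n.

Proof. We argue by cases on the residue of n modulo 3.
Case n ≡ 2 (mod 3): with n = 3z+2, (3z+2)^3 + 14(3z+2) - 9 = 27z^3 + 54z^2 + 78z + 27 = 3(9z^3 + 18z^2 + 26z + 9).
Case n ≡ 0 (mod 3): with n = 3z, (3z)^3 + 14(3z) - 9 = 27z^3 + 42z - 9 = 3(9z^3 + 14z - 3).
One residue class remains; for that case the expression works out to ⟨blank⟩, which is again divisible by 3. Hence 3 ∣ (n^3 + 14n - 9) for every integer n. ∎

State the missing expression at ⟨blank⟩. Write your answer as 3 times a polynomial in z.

Only n ≡ 1 (mod 3) is unaccounted for. Put n = 3z+1:
(3z+1)^3 + 14(3z+1) - 9 expands to 27z^3 + 27z^2 + 51z + 6,
and factoring out 3 leaves 3(9z^3 + 9z^2 + 17z + 2).

3(9z^3 + 9z^2 + 17z + 2)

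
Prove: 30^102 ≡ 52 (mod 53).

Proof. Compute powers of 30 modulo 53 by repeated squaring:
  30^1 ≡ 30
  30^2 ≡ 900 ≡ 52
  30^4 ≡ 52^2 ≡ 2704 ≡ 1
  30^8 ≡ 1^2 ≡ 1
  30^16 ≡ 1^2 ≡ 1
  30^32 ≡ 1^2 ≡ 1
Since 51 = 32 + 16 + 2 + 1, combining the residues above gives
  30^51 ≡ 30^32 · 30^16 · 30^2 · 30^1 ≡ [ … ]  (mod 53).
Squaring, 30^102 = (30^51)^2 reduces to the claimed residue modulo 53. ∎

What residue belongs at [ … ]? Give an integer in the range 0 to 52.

Multiply the listed residues: 1 · 1 · 52 · 30 = 1 → 52 → 1560.
Reducing modulo 53: 1560 = 29·53 + 23, so 30^51 ≡ 23.

23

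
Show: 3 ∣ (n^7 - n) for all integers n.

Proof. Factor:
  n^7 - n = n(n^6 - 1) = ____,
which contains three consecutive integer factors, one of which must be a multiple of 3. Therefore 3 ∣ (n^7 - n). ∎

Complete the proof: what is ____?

(n - 1)n(n + 1)(n^4 + n^2 + 1)

n^6 - 1 = (n^2 - 1)(n^4 + n^2 + 1), and n^2 - 1 = (n-1)(n+1).
So n(n^6 - 1) = (n - 1)n(n + 1)(n^4 + n^2 + 1).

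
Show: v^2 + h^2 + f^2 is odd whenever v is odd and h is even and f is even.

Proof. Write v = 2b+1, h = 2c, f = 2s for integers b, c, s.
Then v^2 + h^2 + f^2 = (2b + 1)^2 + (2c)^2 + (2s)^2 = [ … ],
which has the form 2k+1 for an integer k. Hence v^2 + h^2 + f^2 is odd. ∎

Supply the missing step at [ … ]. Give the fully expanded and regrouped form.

2(2b^2 + 2b + 2c^2 + 2s^2) + 1

Expanding: (2b + 1)^2 + (2c)^2 + (2s)^2 = 4b^2 + 4b + 4c^2 + 4s^2 + 1.
Every term except the constant is even, so this is 2(2b^2 + 2b + 2c^2 + 2s^2) + 1,
and 2b^2 + 2b + 2c^2 + 2s^2 ∈ ℤ gives the required form.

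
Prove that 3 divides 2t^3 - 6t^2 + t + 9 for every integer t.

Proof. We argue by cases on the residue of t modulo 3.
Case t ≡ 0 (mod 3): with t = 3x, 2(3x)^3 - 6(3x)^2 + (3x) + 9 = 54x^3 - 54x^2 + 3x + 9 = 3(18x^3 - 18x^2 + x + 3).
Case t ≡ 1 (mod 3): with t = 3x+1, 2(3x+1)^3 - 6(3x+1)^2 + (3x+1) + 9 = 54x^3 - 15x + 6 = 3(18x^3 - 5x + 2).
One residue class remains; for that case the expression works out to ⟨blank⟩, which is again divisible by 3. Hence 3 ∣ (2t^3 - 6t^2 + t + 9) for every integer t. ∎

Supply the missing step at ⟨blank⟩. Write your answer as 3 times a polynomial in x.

Only t ≡ 2 (mod 3) is unaccounted for. Put t = 3x+2:
2(3x+2)^3 - 6(3x+2)^2 + (3x+2) + 9 expands to 54x^3 + 54x^2 + 3x + 3,
and factoring out 3 leaves 3(18x^3 + 18x^2 + x + 1).

3(18x^3 + 18x^2 + x + 1)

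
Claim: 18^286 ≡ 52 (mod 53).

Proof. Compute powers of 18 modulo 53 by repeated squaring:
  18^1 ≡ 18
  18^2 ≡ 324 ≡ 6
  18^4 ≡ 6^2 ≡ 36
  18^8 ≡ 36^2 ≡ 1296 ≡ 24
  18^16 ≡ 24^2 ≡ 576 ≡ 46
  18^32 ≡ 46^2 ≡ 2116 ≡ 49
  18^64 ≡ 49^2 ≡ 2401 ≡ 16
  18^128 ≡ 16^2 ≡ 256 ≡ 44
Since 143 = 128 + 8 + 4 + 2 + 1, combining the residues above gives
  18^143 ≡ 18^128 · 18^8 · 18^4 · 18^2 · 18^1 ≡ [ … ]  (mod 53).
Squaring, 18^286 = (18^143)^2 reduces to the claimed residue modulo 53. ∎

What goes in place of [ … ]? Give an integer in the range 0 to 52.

30

18^128 · 18^8 · 18^4 · 18^2 · 18^1 ≡ 44 · 24 · 36 · 6 · 18 = 4105728.
4105728 mod 53 = 30, so 18^143 ≡ 30 (mod 53).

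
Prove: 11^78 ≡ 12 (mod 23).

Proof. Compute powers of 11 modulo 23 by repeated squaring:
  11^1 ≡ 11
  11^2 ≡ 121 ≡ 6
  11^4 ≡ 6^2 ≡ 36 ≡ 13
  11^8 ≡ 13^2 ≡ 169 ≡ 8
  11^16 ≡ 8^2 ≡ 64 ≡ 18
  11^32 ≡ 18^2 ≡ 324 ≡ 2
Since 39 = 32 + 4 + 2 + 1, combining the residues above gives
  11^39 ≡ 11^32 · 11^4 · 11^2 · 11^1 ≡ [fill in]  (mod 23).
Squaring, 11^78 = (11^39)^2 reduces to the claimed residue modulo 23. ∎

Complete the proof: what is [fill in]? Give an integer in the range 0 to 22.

11^32 · 11^4 · 11^2 · 11^1 ≡ 2 · 13 · 6 · 11 = 1716.
1716 mod 23 = 14, so 11^39 ≡ 14 (mod 23).

14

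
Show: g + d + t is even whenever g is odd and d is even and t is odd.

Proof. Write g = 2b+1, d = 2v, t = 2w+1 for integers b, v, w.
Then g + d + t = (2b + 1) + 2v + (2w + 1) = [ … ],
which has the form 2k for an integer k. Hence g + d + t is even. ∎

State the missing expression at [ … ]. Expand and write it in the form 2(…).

Expanding: (2b + 1) + 2v + (2w + 1) = 2b + 2v + 2w + 2.
Every term is even; pulling out the factor of 2 gives 2(b + v + w + 1).

2(b + v + w + 1)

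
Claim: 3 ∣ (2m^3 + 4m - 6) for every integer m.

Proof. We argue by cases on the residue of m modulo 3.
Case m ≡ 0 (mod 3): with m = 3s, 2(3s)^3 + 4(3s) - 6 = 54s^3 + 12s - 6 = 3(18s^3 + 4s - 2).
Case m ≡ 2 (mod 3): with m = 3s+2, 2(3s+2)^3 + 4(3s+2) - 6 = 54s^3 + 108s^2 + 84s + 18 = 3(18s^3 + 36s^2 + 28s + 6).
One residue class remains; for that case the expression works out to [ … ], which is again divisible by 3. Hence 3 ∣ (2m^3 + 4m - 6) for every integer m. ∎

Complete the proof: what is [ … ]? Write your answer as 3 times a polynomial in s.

Only m ≡ 1 (mod 3) is unaccounted for. Put m = 3s+1:
2(3s+1)^3 + 4(3s+1) - 6 expands to 54s^3 + 54s^2 + 30s,
and factoring out 3 leaves 3(18s^3 + 18s^2 + 10s).

3(18s^3 + 18s^2 + 10s)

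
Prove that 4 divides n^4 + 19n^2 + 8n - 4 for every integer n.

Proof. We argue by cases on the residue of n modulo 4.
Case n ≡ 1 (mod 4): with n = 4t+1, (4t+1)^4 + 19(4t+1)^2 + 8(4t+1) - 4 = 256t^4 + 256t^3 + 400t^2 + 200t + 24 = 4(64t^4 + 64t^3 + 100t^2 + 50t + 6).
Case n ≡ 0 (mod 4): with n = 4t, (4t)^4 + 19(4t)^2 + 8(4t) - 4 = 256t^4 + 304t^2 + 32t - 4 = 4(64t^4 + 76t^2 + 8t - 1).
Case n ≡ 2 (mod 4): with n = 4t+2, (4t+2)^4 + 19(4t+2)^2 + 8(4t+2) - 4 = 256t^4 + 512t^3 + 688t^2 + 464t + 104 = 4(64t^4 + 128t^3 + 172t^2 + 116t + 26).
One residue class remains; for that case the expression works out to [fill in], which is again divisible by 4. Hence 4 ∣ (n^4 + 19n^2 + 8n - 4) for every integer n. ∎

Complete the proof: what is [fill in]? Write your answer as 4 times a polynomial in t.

4(64t^4 + 192t^3 + 292t^2 + 230t + 68)

Only n ≡ 3 (mod 4) is unaccounted for. Put n = 4t+3:
(4t+3)^4 + 19(4t+3)^2 + 8(4t+3) - 4 expands to 256t^4 + 768t^3 + 1168t^2 + 920t + 272,
and factoring out 4 leaves 4(64t^4 + 192t^3 + 292t^2 + 230t + 68).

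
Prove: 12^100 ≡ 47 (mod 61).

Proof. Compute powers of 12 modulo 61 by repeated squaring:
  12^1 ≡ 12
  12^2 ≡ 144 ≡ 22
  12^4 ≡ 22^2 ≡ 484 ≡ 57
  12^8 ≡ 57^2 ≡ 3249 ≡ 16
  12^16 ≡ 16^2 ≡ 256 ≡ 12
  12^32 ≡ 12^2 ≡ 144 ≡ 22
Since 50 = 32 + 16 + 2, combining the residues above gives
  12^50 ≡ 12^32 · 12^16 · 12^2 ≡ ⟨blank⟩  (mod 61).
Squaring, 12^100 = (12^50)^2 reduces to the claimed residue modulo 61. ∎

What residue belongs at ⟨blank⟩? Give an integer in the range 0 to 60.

12^32 · 12^16 · 12^2 ≡ 22 · 12 · 22 = 5808.
5808 mod 61 = 13, so 12^50 ≡ 13 (mod 61).

13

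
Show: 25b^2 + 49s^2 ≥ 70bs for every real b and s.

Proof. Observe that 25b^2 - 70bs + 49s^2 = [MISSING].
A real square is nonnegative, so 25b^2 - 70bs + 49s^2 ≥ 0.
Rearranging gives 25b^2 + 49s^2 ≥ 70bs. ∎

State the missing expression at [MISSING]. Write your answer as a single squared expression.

(5b - 7s)^2

25b^2 - 70bs + 49s^2 is a perfect-square trinomial: the outer terms are (5b)^2 and (7s)^2, and the cross term is -2·5b·7s.
So 25b^2 - 70bs + 49s^2 = (5b - 7s)^2 ≥ 0.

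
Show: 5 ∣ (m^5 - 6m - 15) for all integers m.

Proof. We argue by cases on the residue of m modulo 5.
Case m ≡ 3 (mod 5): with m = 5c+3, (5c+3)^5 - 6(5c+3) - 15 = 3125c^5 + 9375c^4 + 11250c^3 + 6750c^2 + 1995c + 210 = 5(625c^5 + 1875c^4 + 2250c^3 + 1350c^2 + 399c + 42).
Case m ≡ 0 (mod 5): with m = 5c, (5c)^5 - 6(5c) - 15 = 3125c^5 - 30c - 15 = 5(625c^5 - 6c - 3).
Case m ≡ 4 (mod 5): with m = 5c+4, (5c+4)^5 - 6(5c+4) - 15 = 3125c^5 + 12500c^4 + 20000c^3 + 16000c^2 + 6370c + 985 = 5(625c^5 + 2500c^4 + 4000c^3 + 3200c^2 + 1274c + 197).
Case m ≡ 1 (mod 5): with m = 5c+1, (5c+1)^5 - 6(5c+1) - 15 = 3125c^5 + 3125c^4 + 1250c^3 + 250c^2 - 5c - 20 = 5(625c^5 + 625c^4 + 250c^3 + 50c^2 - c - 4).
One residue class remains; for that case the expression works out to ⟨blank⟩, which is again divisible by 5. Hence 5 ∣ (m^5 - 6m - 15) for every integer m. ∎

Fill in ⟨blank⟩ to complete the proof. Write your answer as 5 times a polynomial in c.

The residues treated are {3, 0, 4, 1}, so the missing case is m ≡ 2 (mod 5); write m = 5c+2.
Then (5c+2)^5 - 6(5c+2) - 15 = 3125c^5 + 6250c^4 + 5000c^3 + 2000c^2 + 370c + 5 = 5(625c^5 + 1250c^4 + 1000c^3 + 400c^2 + 74c + 1).

5(625c^5 + 1250c^4 + 1000c^3 + 400c^2 + 74c + 1)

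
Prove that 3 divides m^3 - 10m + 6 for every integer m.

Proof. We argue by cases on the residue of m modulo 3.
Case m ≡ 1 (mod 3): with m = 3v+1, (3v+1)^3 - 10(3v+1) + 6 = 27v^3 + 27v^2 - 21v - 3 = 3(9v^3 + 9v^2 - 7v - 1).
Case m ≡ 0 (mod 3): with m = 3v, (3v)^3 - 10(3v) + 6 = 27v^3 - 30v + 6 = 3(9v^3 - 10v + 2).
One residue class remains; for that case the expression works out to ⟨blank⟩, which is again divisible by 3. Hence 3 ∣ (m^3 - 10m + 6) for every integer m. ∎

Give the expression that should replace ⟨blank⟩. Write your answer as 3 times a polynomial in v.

Only m ≡ 2 (mod 3) is unaccounted for. Put m = 3v+2:
(3v+2)^3 - 10(3v+2) + 6 expands to 27v^3 + 54v^2 + 6v - 6,
and factoring out 3 leaves 3(9v^3 + 18v^2 + 2v - 2).

3(9v^3 + 18v^2 + 2v - 2)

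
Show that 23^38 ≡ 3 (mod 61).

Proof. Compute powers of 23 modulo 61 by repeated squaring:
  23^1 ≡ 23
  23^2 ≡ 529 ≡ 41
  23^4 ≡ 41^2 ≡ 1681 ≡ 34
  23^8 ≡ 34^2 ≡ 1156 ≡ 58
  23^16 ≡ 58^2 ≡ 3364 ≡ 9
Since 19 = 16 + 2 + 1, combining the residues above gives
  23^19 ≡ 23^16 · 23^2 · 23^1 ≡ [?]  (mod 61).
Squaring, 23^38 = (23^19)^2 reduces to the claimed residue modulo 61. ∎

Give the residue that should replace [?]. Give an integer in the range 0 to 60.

Multiply the listed residues: 9 · 41 · 23 = 369 → 8487.
Reducing modulo 61: 8487 = 139·61 + 8, so 23^19 ≡ 8.

8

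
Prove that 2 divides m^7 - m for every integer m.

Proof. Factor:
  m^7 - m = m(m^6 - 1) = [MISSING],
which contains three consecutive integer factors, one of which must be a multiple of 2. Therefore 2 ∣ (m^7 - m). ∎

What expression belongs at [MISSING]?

(m - 1)m(m + 1)(m^4 + m^2 + 1)

m^6 - 1 = (m^2 - 1)(m^4 + m^2 + 1), and m^2 - 1 = (m-1)(m+1).
So m(m^6 - 1) = (m - 1)m(m + 1)(m^4 + m^2 + 1).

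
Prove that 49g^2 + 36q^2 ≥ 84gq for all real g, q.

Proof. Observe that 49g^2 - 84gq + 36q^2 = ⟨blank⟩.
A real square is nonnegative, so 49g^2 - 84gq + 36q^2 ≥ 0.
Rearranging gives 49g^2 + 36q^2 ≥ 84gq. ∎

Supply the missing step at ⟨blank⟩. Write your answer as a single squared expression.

(7g - 6q)^2

49g^2 - 84gq + 36q^2 is a perfect-square trinomial: the outer terms are (7g)^2 and (6q)^2, and the cross term is -2·7g·6q.
So 49g^2 - 84gq + 36q^2 = (7g - 6q)^2 ≥ 0.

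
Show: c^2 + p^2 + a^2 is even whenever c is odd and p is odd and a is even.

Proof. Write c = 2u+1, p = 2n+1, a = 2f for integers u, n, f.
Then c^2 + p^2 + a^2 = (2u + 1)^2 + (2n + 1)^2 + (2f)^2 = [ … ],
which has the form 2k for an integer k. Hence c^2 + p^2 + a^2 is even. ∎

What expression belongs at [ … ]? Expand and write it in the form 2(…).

2(2f^2 + 2n^2 + 2n + 2u^2 + 2u + 1)

Expanding: (2u + 1)^2 + (2n + 1)^2 + (2f)^2 = 4f^2 + 4n^2 + 4n + 4u^2 + 4u + 2.
Every term is even; pulling out the factor of 2 gives 2(2f^2 + 2n^2 + 2n + 2u^2 + 2u + 1).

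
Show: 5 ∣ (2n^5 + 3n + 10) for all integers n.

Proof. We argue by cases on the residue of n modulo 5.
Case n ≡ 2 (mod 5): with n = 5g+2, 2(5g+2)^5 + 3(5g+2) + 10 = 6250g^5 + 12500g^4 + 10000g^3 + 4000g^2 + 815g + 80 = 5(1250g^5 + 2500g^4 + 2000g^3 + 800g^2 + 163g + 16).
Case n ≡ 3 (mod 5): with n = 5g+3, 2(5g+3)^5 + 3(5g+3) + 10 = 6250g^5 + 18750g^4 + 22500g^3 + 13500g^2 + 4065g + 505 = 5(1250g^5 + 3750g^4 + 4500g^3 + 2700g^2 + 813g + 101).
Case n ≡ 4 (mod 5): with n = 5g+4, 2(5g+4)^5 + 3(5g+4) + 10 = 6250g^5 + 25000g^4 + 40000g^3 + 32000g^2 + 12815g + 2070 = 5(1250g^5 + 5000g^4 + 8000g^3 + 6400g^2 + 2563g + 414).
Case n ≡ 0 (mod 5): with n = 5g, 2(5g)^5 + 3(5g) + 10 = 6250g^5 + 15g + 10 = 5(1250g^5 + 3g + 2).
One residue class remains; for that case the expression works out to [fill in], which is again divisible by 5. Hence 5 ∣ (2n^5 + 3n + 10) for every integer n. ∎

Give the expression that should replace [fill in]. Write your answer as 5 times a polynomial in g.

Only n ≡ 1 (mod 5) is unaccounted for. Put n = 5g+1:
2(5g+1)^5 + 3(5g+1) + 10 expands to 6250g^5 + 6250g^4 + 2500g^3 + 500g^2 + 65g + 15,
and factoring out 5 leaves 5(1250g^5 + 1250g^4 + 500g^3 + 100g^2 + 13g + 3).

5(1250g^5 + 1250g^4 + 500g^3 + 100g^2 + 13g + 3)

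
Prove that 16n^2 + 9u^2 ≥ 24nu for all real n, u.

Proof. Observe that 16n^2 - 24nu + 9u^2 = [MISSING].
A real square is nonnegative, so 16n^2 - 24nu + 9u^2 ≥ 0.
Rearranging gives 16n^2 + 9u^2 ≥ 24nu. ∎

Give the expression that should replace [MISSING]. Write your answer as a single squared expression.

16n^2 - 24nu + 9u^2 is a perfect-square trinomial: the outer terms are (4n)^2 and (3u)^2, and the cross term is -2·4n·3u.
So 16n^2 - 24nu + 9u^2 = (4n - 3u)^2 ≥ 0.

(4n - 3u)^2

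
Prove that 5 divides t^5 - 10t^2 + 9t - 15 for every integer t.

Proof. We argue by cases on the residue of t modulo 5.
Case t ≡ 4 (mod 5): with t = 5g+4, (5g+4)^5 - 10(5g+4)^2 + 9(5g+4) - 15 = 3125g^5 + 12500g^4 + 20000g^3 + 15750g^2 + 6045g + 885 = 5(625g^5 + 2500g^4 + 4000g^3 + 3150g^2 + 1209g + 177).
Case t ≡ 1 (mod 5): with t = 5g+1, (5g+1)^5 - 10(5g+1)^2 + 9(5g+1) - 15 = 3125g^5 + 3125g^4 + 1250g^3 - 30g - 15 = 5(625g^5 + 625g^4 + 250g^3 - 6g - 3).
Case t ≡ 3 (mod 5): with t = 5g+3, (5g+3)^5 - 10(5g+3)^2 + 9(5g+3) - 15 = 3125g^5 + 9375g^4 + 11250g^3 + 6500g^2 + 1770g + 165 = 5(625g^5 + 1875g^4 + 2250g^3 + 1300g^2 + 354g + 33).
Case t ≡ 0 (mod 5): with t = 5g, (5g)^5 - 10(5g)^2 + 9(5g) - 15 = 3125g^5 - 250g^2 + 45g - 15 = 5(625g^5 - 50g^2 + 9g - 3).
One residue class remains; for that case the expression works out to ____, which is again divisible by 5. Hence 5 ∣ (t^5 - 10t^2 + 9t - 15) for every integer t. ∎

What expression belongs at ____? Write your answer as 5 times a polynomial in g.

5(625g^5 + 1250g^4 + 1000g^3 + 350g^2 + 49g - 1)

The residues treated are {4, 1, 3, 0}, so the missing case is t ≡ 2 (mod 5); write t = 5g+2.
Then (5g+2)^5 - 10(5g+2)^2 + 9(5g+2) - 15 = 3125g^5 + 6250g^4 + 5000g^3 + 1750g^2 + 245g - 5 = 5(625g^5 + 1250g^4 + 1000g^3 + 350g^2 + 49g - 1).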